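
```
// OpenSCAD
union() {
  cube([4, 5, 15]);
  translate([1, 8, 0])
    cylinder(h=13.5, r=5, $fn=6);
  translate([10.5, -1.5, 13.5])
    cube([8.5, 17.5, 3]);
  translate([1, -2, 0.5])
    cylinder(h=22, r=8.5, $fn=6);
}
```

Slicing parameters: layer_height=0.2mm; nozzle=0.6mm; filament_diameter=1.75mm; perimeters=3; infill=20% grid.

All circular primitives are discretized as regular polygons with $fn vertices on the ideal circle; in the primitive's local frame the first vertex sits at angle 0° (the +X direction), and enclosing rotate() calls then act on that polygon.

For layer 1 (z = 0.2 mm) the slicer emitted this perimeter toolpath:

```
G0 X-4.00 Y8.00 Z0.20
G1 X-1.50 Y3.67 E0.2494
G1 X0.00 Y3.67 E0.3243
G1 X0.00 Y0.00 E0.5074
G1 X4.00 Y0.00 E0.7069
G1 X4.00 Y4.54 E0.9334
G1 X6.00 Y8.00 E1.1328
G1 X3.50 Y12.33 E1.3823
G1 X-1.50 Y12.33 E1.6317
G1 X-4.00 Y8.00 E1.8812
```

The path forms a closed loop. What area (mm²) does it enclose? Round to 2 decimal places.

Apply the shoelace formula to the sequence of (X, Y) vertices; enclosed area = 79.84 mm².

79.84 mm²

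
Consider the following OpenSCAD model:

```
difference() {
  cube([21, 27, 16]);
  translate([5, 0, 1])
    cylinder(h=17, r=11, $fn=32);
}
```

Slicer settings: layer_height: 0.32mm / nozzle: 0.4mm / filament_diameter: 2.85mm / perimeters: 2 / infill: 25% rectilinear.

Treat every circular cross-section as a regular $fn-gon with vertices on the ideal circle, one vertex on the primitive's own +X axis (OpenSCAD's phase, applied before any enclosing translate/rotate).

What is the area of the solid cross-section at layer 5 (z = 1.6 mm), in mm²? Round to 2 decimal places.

419.71 mm²

At z = 1.6 mm: the 21×27 cube contributes its full rectangle (area 567.00 mm²); the r=11 cylinder at (5, 0) contributes a regular 32-gon of circumradius 11 (area = (32/2)·11.000²·sin(360°/32) = 377.69 mm²); Taking the first minus the rest: starting from the 21×27 cube (567.00 mm²), the r=11 cylinder at (5, 0) partially overlaps it — only the 147.29 mm² overlap (of its 377.69 mm²) is removed, clipping the outline — area = 419.71 mm². Overall, the cross-section is a single solid region. Net area = 419.71 mm².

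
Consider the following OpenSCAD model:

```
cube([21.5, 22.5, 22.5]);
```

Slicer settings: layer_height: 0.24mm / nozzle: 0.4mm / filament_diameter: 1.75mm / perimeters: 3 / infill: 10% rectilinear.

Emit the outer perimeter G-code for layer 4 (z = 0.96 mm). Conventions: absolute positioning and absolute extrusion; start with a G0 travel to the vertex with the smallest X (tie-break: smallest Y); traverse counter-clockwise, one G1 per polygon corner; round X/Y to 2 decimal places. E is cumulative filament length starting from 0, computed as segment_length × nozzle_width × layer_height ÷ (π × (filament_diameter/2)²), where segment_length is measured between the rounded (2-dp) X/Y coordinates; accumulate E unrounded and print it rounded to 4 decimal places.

G0 X0.00 Y0.00 Z0.96
G1 X21.50 Y0.00 E0.8581
G1 X21.50 Y22.50 E1.7561
G1 X0.00 Y22.50 E2.6142
G1 X0.00 Y0.00 E3.5123

At z = 0.96 mm: the 21.5×22.5 cube contributes its full rectangle. The outline is a single polygon with 4 vertices. Extrusion per mm of travel: 0.4 × 0.24 / (π × 0.875²) = 0.039912. Accumulating E over each segment gives final E = 3.5123.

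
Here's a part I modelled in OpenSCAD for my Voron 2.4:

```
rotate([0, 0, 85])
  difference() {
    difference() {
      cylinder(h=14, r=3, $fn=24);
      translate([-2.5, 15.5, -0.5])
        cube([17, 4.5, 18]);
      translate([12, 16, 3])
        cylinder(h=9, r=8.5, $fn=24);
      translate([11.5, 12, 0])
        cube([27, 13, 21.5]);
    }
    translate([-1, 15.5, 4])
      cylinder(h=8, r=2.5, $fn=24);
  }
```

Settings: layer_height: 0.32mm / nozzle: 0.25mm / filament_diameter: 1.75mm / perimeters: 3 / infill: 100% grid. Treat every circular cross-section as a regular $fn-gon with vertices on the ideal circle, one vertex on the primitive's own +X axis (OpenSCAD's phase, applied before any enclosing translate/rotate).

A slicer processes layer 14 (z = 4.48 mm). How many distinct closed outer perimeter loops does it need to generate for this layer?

1

At z = 4.48 mm: the r=3 cylinder contributes a regular 24-gon of circumradius 3; the 17×4.5 cube at (-2.5, 15.5) contributes its full rectangle; the r=8.5 cylinder at (12, 16) gives a regular 24-gon of circumradius 8.5 (constant along its height); the 27×13 cube at (11.5, 12) contributes its full rectangle; After the difference (first − rest): starting from the r=3 cylinder, the 17×4.5 cube at (-2.5, 15.5) misses the remaining region (no effect); the r=8.5 cylinder at (12, 16) misses the remaining region (no effect); the 27×13 cube at (11.5, 12) misses the remaining region (no effect) — 1 connected region; the r=2.5 cylinder at (-1, 15.5) contributes a regular 24-gon of circumradius 2.5; After the difference (first − rest): starting from that combined region, the r=2.5 cylinder at (-1, 15.5) misses the remaining region (no effect) — 1 connected region; (rotated 85° about Z; rotation is an isometry so areas/perimeters/island counts are preserved). The result has 1 disconnected region.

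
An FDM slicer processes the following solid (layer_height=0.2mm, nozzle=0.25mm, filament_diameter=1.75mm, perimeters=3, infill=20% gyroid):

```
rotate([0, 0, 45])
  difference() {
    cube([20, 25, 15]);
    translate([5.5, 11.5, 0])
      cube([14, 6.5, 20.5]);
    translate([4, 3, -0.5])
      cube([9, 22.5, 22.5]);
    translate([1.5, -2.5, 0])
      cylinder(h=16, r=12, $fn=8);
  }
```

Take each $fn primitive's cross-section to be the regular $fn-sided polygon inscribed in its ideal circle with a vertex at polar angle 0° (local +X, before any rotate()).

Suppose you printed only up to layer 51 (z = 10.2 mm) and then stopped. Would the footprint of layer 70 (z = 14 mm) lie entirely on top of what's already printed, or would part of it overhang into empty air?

Compare the two slices. At z = 10.2: the cube (footprint 20×25) is included at this height (area 500.00 mm²); the cube at (5.5, 11.5) (footprint 14×6.5) is included at this height (area 91.00 mm²); the cube at (4, 3) (footprint 9×22.5) is included at this height (area 202.50 mm²); the cylinder at (1.5, -2.5): section is a regular 8-gon, circumradius r=12 (area = (8/2)·12.000²·sin(360°/8) = 407.29 mm²); Subtracting the remaining from the first: starting from the 20×25 cube (500.00 mm²), the 14×6.5 cube at (5.5, 11.5) lies wholly inside it (removes its full 91.00 mm² and its 41.00 mm outline becomes a hole wall); the 9×22.5 cube at (4, 3) partially overlaps it — only the 149.25 mm² overlap (of its 202.50 mm²) is removed, clipping the outline; the r=12 cylinder at (1.5, -2.5) partially overlaps it — only the 59.77 mm² overlap (of its 407.29 mm²) is removed, clipping the outline — area = 199.98 mm²; (rotated 45° about Z; rotation is an isometry so areas/perimeters/island counts are preserved). At z = 14: the cube (footprint 20×25) is included at this height (area 500.00 mm²); the cube at (5.5, 11.5) is present — its section is the full 14×6.5 rectangle (area 91.00 mm²); the cube at (4, 3) (footprint 9×22.5) is included at this height (area 202.50 mm²); the cylinder at (1.5, -2.5): section is a regular 8-gon, circumradius r=12 (area = (8/2)·12.000²·sin(360°/8) = 407.29 mm²); After the difference (first − rest): starting from the 20×25 cube (500.00 mm²), the 14×6.5 cube at (5.5, 11.5) lies wholly inside it (removes its full 91.00 mm² and its 41.00 mm outline becomes a hole wall); the 9×22.5 cube at (4, 3) partially overlaps it — only the 149.25 mm² overlap (of its 202.50 mm²) is removed, clipping the outline; the r=12 cylinder at (1.5, -2.5) partially overlaps it — only the 59.77 mm² overlap (of its 407.29 mm²) is removed, clipping the outline — area = 199.98 mm²; (whole slice rotated 45° about Z — lengths, areas and connectivity unchanged). Checking containment: the cross-section at z = 14 is a subset of the cross-section at z = 10.2.

entirely on top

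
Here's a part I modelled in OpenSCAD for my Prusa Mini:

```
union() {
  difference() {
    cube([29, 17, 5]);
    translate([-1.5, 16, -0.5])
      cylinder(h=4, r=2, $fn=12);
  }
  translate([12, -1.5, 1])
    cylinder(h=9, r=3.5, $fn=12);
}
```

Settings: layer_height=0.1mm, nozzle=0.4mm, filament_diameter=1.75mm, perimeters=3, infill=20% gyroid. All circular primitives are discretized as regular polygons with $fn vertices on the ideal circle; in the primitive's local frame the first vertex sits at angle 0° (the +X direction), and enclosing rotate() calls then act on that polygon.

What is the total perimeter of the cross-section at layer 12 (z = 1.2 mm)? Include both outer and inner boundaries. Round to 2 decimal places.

99.71 mm

At z = 1.2 mm: the cube (footprint 29×17) is included at this height (perimeter 92.00 mm); the r=2 cylinder at (-1.5, 16) contributes a regular 12-gon of circumradius 2 (perimeter = 2·12·2.000·sin(180°/12) = 12.42 mm); After the difference (first − rest): starting from the 29×17 cube, the r=2 cylinder at (-1.5, 16) partially overlaps it — only the 0.76 mm² overlap (of its 12.00 mm²) is removed, clipping the outline — boundary = 91.93 mm; the r=3.5 cylinder at (12, -1.5) gives a regular 12-gon of circumradius 3.5 (constant along its height) (perimeter = 2·12·3.500·sin(180°/12) = 21.74 mm); Taking the union: the regions partially overlap (shared area 8.48 mm²), so the edge portions inside another operand are dropped and the merged outline is re-measured after clipping — boundary = 99.71 mm. Overall, the cross-section is a single solid region. Total boundary length (outer) = 99.71 mm.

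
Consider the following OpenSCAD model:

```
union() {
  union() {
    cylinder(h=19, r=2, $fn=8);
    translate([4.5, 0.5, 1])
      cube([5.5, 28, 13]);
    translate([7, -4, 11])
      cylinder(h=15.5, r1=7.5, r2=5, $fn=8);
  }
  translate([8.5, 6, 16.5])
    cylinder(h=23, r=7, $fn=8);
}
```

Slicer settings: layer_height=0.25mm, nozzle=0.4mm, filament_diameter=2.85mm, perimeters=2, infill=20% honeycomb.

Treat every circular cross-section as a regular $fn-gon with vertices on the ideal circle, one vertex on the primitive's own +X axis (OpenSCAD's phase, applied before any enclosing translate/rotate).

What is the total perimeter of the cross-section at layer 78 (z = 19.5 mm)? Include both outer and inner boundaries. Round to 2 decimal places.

64.24 mm

At z = 19.5 mm: the cylinder does not reach this height (z outside [0, 19]); the cube at (4.5, 0.5) is absent (z outside [1, 14]); the cone at (7, -4): at t=0.548 of its height the radius interpolates to r₁+(r₂−r₁)t = 6.129, giving a regular 8-gon of that circumradius (perimeter = 2·8·6.129·sin(180°/8) = 37.53 mm); Combining (union): only the cone at (7, -4) is present, so the union is just that shape — boundary = 37.53 mm; the r=7 cylinder at (8.5, 6) contributes a regular 8-gon of circumradius 7 (perimeter = 2·8·7.000·sin(180°/8) = 42.86 mm); Merging all regions: the regions partially overlap (shared area 11.34 mm²), so the edge portions inside another operand are dropped and the merged outline is re-measured after clipping — boundary = 64.24 mm. Overall, the cross-section is a single solid region. Total boundary length (outer) = 64.24 mm.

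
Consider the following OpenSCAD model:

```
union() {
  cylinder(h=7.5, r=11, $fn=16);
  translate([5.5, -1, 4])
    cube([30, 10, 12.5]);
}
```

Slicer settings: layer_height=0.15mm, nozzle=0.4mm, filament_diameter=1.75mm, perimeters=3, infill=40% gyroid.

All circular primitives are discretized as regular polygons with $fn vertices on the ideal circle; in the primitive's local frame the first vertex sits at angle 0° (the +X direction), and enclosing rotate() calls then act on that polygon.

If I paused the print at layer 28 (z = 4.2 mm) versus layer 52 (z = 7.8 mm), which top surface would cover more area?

Layer 28 (z = 4.2): the cylinder: section is a regular 16-gon, circumradius r=11 (area = (16/2)·11.000²·sin(360°/16) = 370.44 mm²); the cube at (5.5, -1) (footprint 30×10) is included at this height (area 300.00 mm²); Combining (union): the regions partially overlap — summed areas 670.44 mm² minus the doubly-counted overlap 40.84 mm² gives 629.60 mm² — area = 629.60 mm². So its area = 629.60 mm². Layer 52 (z = 7.8): the cylinder is absent (z outside [0, 7.5]); the 30×10 cube at (5.5, -1) contributes its full rectangle (area 300.00 mm²); Merging all regions: only the 30×10 cube at (5.5, -1) is present, so the union is just that shape — area = 300.00 mm². So its area = 300.00 mm². Layer 28 is larger (629.60 vs 300.00 mm²).

layer 28 (z = 4.2 mm)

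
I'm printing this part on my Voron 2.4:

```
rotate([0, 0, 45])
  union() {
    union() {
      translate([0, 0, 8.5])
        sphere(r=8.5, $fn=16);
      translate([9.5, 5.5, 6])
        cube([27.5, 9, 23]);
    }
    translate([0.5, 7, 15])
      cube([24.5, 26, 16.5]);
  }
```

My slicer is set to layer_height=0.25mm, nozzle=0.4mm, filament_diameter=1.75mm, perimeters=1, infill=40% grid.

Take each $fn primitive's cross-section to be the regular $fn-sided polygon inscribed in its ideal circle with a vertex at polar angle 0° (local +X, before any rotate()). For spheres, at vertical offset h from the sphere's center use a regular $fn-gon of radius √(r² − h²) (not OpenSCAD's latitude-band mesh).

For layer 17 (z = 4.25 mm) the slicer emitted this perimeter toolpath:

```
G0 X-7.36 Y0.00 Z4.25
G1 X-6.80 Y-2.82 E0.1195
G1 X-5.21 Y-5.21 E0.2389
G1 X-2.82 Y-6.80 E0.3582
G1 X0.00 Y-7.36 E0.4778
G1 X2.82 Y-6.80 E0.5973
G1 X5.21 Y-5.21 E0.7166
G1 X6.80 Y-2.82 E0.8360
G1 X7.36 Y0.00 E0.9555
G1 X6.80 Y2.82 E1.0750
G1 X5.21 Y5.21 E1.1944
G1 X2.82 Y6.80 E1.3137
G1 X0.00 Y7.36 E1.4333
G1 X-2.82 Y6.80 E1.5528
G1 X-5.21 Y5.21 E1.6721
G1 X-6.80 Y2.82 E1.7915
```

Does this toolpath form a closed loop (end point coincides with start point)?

Start point (G0): (-7.36, 0.00). End point (last G1): the path does not return to the start — open.

no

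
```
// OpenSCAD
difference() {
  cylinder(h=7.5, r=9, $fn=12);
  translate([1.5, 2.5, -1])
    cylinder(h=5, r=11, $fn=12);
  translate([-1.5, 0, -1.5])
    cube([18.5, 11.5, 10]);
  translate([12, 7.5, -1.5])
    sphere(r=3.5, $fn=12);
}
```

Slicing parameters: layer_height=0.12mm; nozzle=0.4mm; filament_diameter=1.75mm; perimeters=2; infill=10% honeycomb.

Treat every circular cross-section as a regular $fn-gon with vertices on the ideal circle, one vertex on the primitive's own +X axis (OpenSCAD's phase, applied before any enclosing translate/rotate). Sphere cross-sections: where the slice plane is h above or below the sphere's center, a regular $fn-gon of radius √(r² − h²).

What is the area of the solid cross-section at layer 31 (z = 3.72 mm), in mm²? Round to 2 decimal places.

10.19 mm²

At z = 3.72 mm: the r=9 cylinder contributes a regular 12-gon of circumradius 9 (area = (12/2)·9.000²·sin(360°/12) = 243.00 mm²); the r=11 cylinder at (1.5, 2.5) gives a regular 12-gon of circumradius 11 (constant along its height) (area = (12/2)·11.000²·sin(360°/12) = 363.00 mm²); the 18.5×11.5 cube at (-1.5, 0) contributes its full rectangle (area 212.75 mm²); the sphere at (12, 7.5) is not intersected at this z (|z−center|=5.220 > r=3.5); After the difference (first − rest): starting from the r=9 cylinder (243.00 mm²), the r=11 cylinder at (1.5, 2.5) partially overlaps it — only the 232.81 mm² overlap (of its 363.00 mm²) is removed, clipping the outline; the 18.5×11.5 cube at (-1.5, 0) misses the remaining region (no effect) — area = 10.19 mm². Overall, the cross-section is a single solid region. Net area = 10.19 mm².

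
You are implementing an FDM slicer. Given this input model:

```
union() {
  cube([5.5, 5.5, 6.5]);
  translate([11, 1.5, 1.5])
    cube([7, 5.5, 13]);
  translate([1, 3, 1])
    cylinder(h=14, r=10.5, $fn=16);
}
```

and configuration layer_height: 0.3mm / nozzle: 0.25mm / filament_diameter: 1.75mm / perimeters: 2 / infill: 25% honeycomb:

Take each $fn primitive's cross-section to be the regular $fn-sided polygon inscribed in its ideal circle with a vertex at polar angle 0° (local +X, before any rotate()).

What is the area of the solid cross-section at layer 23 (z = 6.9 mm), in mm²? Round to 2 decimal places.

At z = 6.9 mm: the cube is not intersected at this z (z outside [0, 6.5]); the cube at (11, 1.5) (footprint 7×5.5) is included at this height (area 38.50 mm²); the r=10.5 cylinder at (1, 3) contributes a regular 16-gon of circumradius 10.5 (area = (16/2)·10.500²·sin(360°/16) = 337.53 mm²); Merging all regions: the regions partially overlap — summed areas 376.03 mm² minus the doubly-counted overlap 1.15 mm² gives 374.87 mm² — area = 374.87 mm². Overall, the cross-section is a single solid region. Net area = 374.87 mm².

374.87 mm²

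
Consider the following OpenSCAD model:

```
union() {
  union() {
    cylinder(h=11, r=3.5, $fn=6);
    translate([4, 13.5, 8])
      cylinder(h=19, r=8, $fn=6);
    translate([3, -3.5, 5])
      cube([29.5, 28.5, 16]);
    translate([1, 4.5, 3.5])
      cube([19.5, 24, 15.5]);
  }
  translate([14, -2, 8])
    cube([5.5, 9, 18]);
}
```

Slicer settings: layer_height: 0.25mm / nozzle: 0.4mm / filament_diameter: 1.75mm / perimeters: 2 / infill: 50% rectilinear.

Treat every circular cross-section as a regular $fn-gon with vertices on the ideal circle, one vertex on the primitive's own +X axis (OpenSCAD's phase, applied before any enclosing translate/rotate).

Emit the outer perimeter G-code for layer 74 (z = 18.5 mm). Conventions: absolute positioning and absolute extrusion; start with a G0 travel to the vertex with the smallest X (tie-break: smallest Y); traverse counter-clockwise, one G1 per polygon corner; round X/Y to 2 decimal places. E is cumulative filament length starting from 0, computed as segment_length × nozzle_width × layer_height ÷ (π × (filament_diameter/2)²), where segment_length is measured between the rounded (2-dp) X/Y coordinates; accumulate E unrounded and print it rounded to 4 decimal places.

At z = 18.5 mm: the cylinder does not reach this height (z outside [0, 11]); the r=8 cylinder at (4, 13.5) contributes a regular 6-gon of circumradius 8; the 29.5×28.5 cube at (3, -3.5) contributes its full rectangle; the cube at (1, 4.5) is present — its section is the full 19.5×24 rectangle; Taking the union: the regions partially overlap (shared area 483.46 mm²), so overlapping operands fuse into one piece — 1 connected region; the cube at (14, -2) (footprint 5.5×9) is included at this height; Merging all regions: the 5.5×9 cube at (14, -2) lies entirely inside that combined region, so the union is just that combined region — 1 connected region. The outline is a single polygon with 13 vertices. Extrusion per mm of travel: 0.4 × 0.25 / (π × 0.875²) = 0.041575. Accumulating E over each segment gives final E = 5.4523.

G0 X-4.00 Y13.50 Z18.50
G1 X0.00 Y6.57 E0.3327
G1 X1.00 Y6.57 E0.3742
G1 X1.00 Y4.50 E0.4603
G1 X3.00 Y4.50 E0.5435
G1 X3.00 Y-3.50 E0.8761
G1 X32.50 Y-3.50 E2.1025
G1 X32.50 Y25.00 E3.2874
G1 X20.50 Y25.00 E3.7863
G1 X20.50 Y28.50 E3.9318
G1 X1.00 Y28.50 E4.7425
G1 X1.00 Y20.43 E5.0781
G1 X0.00 Y20.43 E5.1196
G1 X-4.00 Y13.50 E5.4523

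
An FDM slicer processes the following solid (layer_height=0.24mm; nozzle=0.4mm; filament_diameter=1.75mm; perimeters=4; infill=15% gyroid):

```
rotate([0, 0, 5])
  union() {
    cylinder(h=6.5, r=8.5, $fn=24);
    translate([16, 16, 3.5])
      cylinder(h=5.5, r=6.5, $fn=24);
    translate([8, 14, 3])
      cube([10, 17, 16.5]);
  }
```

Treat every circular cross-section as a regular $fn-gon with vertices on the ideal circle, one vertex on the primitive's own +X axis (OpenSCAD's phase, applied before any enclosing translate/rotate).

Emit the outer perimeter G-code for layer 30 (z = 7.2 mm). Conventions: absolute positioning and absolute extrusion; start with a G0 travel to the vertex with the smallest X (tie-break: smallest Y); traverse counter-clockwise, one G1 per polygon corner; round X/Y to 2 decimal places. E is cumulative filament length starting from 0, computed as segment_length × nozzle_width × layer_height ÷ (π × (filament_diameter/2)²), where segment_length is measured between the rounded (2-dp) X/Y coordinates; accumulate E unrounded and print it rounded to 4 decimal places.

G0 X5.27 Y31.58 Z7.20
G1 X6.75 Y14.64 E0.6787
G1 X8.60 Y14.81 E0.7528
G1 X9.22 Y13.61 E0.8067
G1 X10.37 Y12.35 E0.8748
G1 X11.80 Y11.44 E0.9425
G1 X13.42 Y10.93 E1.0103
G1 X15.11 Y10.86 E1.0778
G1 X16.77 Y11.23 E1.1457
G1 X18.27 Y12.01 E1.2131
G1 X19.52 Y13.16 E1.2809
G1 X20.44 Y14.59 E1.3488
G1 X20.95 Y16.20 E1.4162
G1 X21.02 Y17.90 E1.4841
G1 X20.65 Y19.56 E1.5520
G1 X19.87 Y21.06 E1.6195
G1 X18.72 Y22.31 E1.6873
G1 X17.29 Y23.22 E1.7549
G1 X16.00 Y23.63 E1.8089
G1 X15.23 Y32.45 E2.1623
G1 X5.27 Y31.58 E2.5613

At z = 7.2 mm: the cylinder is absent (z outside [0, 6.5]); the cylinder at (16, 16): section is a regular 24-gon, circumradius r=6.5; the cube at (8, 14) (footprint 10×17) is included at this height; Taking the union: the regions partially overlap (shared area 62.25 mm²), so overlapping operands fuse into one piece — 1 connected region; (whole slice rotated 5° about Z — lengths, areas and connectivity unchanged). The outline is a single polygon with 20 vertices. Extrusion per mm of travel: 0.4 × 0.24 / (π × 0.875²) = 0.039912. Accumulating E over each segment gives final E = 2.5613.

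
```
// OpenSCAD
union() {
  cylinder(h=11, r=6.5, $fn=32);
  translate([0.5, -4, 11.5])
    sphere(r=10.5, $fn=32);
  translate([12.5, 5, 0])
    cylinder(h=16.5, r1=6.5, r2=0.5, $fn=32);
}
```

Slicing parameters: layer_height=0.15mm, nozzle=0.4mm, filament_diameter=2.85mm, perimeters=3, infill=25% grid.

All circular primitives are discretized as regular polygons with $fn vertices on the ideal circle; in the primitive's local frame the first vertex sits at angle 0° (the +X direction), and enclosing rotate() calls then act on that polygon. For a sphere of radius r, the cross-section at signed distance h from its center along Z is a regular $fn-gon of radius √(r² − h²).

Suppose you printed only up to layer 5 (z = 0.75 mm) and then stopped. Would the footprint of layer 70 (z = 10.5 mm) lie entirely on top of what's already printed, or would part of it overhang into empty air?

Compare the two slices. At z = 0.75: the r=6.5 cylinder gives a regular 32-gon of circumradius 6.5 (constant along its height) (area = (32/2)·6.500²·sin(360°/32) = 131.88 mm²); the sphere at (0.5, -4) is not intersected at this z (|z−center|=10.750 > r=10.5); the cone at (12.5, 5): at t=0.045 of its height the radius interpolates to r₁+(r₂−r₁)t = 6.227, giving a regular 32-gon of that circumradius (area = (32/2)·6.227²·sin(360°/32) = 121.05 mm²); Merging all regions: the 2 present regions are separate (no shared area or edge), so areas and boundary lengths simply add and each stays a separate island — area = 252.93 mm². At z = 10.5: the r=6.5 cylinder gives a regular 32-gon of circumradius 6.5 (constant along its height) (area = (32/2)·6.500²·sin(360°/32) = 131.88 mm²); the r=10.5 sphere at (0.5, -4) slices to a regular 32-gon of circumradius 10.452 (√(r²−h²) with h=1 from center) (area = (32/2)·10.452²·sin(360°/32) = 341.02 mm²); the cone at (12.5, 5): at t=0.636 of its height the radius interpolates to r₁+(r₂−r₁)t = 2.682, giving a regular 32-gon of that circumradius (area = (32/2)·2.682²·sin(360°/32) = 22.45 mm²); Taking the union: the regions partially overlap — summed areas 495.35 mm² minus the doubly-counted overlap 131.67 mm² gives 363.68 mm² — area = 363.68 mm². Checking containment: at z = 10.5 the cross-section extends beyond the z = 0.75 cross-section by about 201.78 mm².

part overhangs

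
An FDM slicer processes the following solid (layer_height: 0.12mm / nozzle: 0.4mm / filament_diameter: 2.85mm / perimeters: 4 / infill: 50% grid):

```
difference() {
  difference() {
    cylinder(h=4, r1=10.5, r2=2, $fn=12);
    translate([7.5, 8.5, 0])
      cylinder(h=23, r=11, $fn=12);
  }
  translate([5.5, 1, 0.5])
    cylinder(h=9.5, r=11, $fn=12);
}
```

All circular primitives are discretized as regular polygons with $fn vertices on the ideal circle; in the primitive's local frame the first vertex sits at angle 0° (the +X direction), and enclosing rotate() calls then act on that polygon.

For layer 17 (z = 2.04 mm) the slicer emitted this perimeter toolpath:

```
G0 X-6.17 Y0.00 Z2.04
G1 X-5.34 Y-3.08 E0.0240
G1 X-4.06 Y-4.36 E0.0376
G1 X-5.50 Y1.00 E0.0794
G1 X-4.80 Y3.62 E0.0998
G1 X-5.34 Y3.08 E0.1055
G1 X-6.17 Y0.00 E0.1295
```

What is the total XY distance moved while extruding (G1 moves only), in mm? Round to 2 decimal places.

Sum the Euclidean lengths of each G1 segment: total = 17.22 mm.

17.22 mm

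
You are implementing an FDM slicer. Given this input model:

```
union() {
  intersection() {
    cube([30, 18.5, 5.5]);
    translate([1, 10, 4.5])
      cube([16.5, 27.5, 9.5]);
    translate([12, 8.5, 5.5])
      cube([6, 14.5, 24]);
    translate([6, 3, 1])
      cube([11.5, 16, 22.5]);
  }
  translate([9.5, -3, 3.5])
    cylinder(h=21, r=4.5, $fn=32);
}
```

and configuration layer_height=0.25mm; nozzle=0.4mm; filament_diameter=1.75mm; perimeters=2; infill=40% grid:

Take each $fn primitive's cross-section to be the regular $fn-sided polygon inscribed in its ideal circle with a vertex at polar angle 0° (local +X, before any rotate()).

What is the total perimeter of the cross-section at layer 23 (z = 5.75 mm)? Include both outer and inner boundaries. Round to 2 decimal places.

At z = 5.75 mm: the cube does not reach this height (z outside [0, 5.5]); the 16.5×27.5 cube at (1, 10) contributes its full rectangle (perimeter 88.00 mm); the cube at (12, 8.5) (footprint 6×14.5) is included at this height (perimeter 41.00 mm); the 11.5×16 cube at (6, 3) contributes its full rectangle (perimeter 55.00 mm); Taking the intersection: at least one operand is absent at this height, so nothing remains; the r=4.5 cylinder at (9.5, -3) contributes a regular 32-gon of circumradius 4.5 (perimeter = 2·32·4.500·sin(180°/32) = 28.23 mm); Combining (union): only the r=4.5 cylinder at (9.5, -3) is present, so the union is just that shape — boundary = 28.23 mm. Overall, the cross-section is a single solid region. Total boundary length (outer) = 28.23 mm.

28.23 mm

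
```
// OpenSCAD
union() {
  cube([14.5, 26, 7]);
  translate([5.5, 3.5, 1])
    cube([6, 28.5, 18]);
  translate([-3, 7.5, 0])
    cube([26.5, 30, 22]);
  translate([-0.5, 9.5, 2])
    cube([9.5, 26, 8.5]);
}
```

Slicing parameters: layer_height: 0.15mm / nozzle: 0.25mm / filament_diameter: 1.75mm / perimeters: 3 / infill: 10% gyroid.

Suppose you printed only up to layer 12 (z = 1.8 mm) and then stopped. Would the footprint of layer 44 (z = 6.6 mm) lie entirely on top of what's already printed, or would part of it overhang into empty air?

Compare the two slices. At z = 1.8: the cube is present — its section is the full 14.5×26 rectangle (area 377.00 mm²); the cube at (5.5, 3.5) (footprint 6×28.5) is included at this height (area 171.00 mm²); the cube at (-3, 7.5) is present — its section is the full 26.5×30 rectangle (area 795.00 mm²); the cube at (-0.5, 9.5) is not intersected at this z (z outside [2, 10.5]); Taking the union: the regions partially overlap — summed areas 1343.00 mm² minus the doubly-counted overlap 439.25 mm² gives 903.75 mm² — area = 903.75 mm². At z = 6.6: the 14.5×26 cube contributes its full rectangle (area 377.00 mm²); the cube at (5.5, 3.5) is present — its section is the full 6×28.5 rectangle (area 171.00 mm²); the cube at (-3, 7.5) is present — its section is the full 26.5×30 rectangle (area 795.00 mm²); the cube at (-0.5, 9.5) is present — its section is the full 9.5×26 rectangle (area 247.00 mm²); Merging all regions: the regions partially overlap — summed areas 1590.00 mm² minus the doubly-counted overlap 686.25 mm² gives 903.75 mm² — area = 903.75 mm². Checking containment: the cross-section at z = 6.6 is a subset of the cross-section at z = 1.8.

entirely on top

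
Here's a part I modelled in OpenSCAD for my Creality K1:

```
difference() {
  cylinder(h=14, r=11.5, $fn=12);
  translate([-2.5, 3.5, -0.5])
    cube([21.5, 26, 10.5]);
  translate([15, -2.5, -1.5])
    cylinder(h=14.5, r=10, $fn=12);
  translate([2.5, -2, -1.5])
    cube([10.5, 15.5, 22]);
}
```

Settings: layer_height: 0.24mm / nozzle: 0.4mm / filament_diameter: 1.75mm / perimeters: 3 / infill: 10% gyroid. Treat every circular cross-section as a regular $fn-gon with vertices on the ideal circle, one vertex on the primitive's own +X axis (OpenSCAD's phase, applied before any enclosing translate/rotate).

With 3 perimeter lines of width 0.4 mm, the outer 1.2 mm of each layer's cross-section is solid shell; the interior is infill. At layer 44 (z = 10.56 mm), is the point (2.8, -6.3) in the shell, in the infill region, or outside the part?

At z = 10.56 mm: the r=11.5 cylinder gives a regular 12-gon of circumradius 11.5 (constant along its height); the cube at (-2.5, 3.5) is absent (z outside [-0.5, 10]); the r=10 cylinder at (15, -2.5) contributes a regular 12-gon of circumradius 10; the cube at (2.5, -2) (footprint 10.5×15.5) is included at this height; After the difference (first − rest): starting from the r=11.5 cylinder, the r=10 cylinder at (15, -2.5) partially overlaps it — only the 57.61 mm² overlap (of its 300.00 mm²) is removed, clipping the outline; the 10.5×15.5 cube at (2.5, -2) partially overlaps it — only the 56.25 mm² overlap (of its 162.75 mm²) is removed, clipping the outline — 1 connected region. Overall, the cross-section is a single solid region. The nearest boundary edge runs (5.00, -2.50)→(6.34, -7.50); distance from the point to it = 3.11 mm. The point is inside the cross-section and 3.11 mm from the nearest boundary — more than the 1.2 mm shell width (3 × 0.4), so it's in the infill interior.

infill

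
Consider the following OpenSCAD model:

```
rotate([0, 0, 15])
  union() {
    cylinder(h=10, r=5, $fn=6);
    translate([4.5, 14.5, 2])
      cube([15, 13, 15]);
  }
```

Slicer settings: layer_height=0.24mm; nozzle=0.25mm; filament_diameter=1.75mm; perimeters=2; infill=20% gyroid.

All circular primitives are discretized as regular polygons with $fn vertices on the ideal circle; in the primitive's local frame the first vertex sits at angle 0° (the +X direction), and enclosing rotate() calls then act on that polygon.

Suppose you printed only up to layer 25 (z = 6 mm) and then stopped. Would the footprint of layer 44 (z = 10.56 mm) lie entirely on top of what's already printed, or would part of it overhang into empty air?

Compare the two slices. At z = 6: the cylinder: section is a regular 6-gon, circumradius r=5 (area = (6/2)·5.000²·sin(360°/6) = 64.95 mm²); the 15×13 cube at (4.5, 14.5) contributes its full rectangle (area 195.00 mm²); Taking the union: the 2 present regions are separate (no shared area or edge), so areas and boundary lengths simply add and each stays a separate island — area = 259.95 mm²; (whole slice rotated 15° about Z — lengths, areas and connectivity unchanged). At z = 10.56: the cylinder is absent (z outside [0, 10]); the cube at (4.5, 14.5) is present — its section is the full 15×13 rectangle (area 195.00 mm²); Combining (union): only the 15×13 cube at (4.5, 14.5) is present, so the union is just that shape — area = 195.00 mm²; (rotated 15° about Z; rotation is an isometry so areas/perimeters/island counts are preserved). Checking containment: the cross-section at z = 10.56 is a subset of the cross-section at z = 6.

entirely on top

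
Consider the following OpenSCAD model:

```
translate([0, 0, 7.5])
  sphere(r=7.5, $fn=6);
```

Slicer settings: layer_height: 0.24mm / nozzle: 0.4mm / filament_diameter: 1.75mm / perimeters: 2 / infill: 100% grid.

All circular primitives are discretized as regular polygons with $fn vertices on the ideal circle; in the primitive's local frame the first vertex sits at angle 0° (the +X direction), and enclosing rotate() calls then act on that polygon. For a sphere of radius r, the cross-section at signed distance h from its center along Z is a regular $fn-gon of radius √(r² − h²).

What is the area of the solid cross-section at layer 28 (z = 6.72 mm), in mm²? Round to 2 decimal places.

At z = 6.72 mm: the r=7.5 sphere contributes a regular 6-gon of circumradius √(7.5²−0.78²) = 7.459 (area = (6/2)·7.459²·sin(360°/6) = 144.56 mm²). Overall, the cross-section is a single solid region. Net area = 144.56 mm².

144.56 mm²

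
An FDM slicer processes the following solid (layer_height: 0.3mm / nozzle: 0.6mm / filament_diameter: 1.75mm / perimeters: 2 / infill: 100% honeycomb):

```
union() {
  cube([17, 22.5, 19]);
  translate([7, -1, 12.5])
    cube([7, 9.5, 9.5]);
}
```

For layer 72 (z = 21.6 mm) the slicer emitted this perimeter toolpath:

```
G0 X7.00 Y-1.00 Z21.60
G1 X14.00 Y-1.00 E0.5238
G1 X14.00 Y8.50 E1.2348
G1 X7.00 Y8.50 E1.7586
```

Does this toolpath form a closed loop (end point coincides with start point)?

no

Start point (G0): (7.00, -1.00). End point (last G1): the path does not return to the start — open.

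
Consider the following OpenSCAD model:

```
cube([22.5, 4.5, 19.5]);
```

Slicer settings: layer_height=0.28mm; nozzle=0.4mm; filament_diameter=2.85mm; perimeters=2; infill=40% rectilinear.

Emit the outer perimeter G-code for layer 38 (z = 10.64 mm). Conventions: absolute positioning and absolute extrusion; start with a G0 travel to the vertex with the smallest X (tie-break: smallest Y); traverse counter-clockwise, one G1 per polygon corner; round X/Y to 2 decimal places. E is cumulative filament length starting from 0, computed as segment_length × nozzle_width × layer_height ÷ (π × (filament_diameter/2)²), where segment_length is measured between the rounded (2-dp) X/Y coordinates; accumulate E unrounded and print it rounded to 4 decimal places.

At z = 10.64 mm: the cube (footprint 22.5×4.5) is included at this height. The outline is a single polygon with 4 vertices. Extrusion per mm of travel: 0.4 × 0.28 / (π × 1.425²) = 0.017557. Accumulating E over each segment gives final E = 0.9481.

G0 X0.00 Y0.00 Z10.64
G1 X22.50 Y0.00 E0.3950
G1 X22.50 Y4.50 E0.4740
G1 X0.00 Y4.50 E0.8690
G1 X0.00 Y0.00 E0.9481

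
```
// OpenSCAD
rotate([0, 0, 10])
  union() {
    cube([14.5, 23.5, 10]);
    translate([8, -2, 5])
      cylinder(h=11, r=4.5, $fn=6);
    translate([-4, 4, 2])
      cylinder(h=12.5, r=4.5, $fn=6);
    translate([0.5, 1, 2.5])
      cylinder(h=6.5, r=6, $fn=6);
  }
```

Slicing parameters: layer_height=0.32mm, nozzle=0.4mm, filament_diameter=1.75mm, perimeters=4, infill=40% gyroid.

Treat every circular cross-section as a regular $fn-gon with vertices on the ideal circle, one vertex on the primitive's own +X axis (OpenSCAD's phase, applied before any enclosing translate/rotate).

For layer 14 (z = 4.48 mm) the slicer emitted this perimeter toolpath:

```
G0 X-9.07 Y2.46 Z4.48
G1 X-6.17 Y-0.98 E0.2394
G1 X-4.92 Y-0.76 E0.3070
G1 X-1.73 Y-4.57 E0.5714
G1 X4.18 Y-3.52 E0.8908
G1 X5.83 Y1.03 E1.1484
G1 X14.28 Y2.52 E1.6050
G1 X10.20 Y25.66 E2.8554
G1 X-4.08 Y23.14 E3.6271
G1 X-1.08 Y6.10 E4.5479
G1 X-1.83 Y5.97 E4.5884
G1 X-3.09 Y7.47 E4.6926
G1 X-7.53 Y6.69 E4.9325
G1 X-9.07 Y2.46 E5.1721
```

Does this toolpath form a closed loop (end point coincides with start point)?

yes

Start point (G0): (-9.07, 2.46). End point (last G1): the path returns to the start — closed.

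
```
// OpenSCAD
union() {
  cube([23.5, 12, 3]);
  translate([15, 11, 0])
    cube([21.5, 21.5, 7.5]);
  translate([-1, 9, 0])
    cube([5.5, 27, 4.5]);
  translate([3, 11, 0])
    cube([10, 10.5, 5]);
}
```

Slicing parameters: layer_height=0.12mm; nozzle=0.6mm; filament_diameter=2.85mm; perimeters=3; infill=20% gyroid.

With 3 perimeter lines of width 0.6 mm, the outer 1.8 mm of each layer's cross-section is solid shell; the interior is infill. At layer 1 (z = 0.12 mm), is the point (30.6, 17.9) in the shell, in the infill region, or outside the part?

At z = 0.12 mm: the cube is present — its section is the full 23.5×12 rectangle; the cube at (15, 11) (footprint 21.5×21.5) is included at this height; the cube at (-1, 9) (footprint 5.5×27) is included at this height; the cube at (3, 11) (footprint 10×10.5) is included at this height; Taking the union: the regions partially overlap (shared area 46.25 mm²), so overlapping operands fuse into one piece — 1 connected region. Overall, the cross-section is a single solid region. The nearest boundary edge runs (36.50, 32.50)→(36.50, 11.00); distance from the point to it = 5.90 mm. The point is inside the cross-section and 5.90 mm from the nearest boundary — more than the 1.8 mm shell width (3 × 0.6), so it's in the infill interior.

infill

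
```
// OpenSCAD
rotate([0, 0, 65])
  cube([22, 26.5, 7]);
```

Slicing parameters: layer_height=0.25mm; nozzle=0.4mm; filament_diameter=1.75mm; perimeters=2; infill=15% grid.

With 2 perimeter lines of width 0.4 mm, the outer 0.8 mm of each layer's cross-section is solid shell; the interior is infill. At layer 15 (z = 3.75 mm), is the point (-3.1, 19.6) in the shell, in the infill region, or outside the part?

infill

At z = 3.75 mm: the cube is present — its section is the full 22×26.5 rectangle; (rotated 65° about Z; rotation is an isometry so areas/perimeters/island counts are preserved). Overall, the cross-section is a single solid region. Undo the 65° rotation: the query point maps to (16.454, 11.093) in the un-rotated model frame. The nearest boundary edge runs (22.00, 0.00)→(22.00, 26.50); distance from the point to it = 5.55 mm. The point is inside the cross-section and 5.55 mm from the nearest boundary — more than the 0.8 mm shell width (2 × 0.4), so it's in the infill interior.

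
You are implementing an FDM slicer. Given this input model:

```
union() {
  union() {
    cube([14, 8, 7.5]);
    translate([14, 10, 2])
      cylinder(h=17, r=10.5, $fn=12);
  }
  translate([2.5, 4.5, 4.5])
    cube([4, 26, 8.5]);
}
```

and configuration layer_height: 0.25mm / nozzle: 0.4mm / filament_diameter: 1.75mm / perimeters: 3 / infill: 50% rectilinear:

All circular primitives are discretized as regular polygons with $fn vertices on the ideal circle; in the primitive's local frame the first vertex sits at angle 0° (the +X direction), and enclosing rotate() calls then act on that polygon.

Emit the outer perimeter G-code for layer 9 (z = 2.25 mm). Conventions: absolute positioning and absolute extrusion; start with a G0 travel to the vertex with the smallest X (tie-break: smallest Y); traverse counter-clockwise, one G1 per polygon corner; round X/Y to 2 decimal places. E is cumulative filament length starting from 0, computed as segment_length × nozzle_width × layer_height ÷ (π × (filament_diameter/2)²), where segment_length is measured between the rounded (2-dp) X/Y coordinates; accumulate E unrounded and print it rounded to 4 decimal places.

G0 X0.00 Y0.00 Z2.25
G1 X12.13 Y0.00 E0.5043
G1 X14.00 Y-0.50 E0.5848
G1 X19.25 Y0.91 E0.8108
G1 X23.09 Y4.75 E1.0366
G1 X24.50 Y10.00 E1.2626
G1 X23.09 Y15.25 E1.4886
G1 X19.25 Y19.09 E1.7144
G1 X14.00 Y20.50 E1.9404
G1 X8.75 Y19.09 E2.1664
G1 X4.91 Y15.25 E2.3921
G1 X3.50 Y10.00 E2.6181
G1 X4.04 Y8.00 E2.7043
G1 X0.00 Y8.00 E2.8722
G1 X0.00 Y0.00 E3.2048

At z = 2.25 mm: the cube (footprint 14×8) is included at this height; the r=10.5 cylinder at (14, 10) gives a regular 12-gon of circumradius 10.5 (constant along its height); Taking the union: the regions partially overlap (shared area 61.76 mm²), so overlapping operands fuse into one piece — 1 connected region; the cube at (2.5, 4.5) does not reach this height (z outside [4.5, 13]); Merging all regions: only that combined region is present, so the union is just that shape — 1 connected region. The outline is a single polygon with 14 vertices. Extrusion per mm of travel: 0.4 × 0.25 / (π × 0.875²) = 0.041575. Accumulating E over each segment gives final E = 3.2048.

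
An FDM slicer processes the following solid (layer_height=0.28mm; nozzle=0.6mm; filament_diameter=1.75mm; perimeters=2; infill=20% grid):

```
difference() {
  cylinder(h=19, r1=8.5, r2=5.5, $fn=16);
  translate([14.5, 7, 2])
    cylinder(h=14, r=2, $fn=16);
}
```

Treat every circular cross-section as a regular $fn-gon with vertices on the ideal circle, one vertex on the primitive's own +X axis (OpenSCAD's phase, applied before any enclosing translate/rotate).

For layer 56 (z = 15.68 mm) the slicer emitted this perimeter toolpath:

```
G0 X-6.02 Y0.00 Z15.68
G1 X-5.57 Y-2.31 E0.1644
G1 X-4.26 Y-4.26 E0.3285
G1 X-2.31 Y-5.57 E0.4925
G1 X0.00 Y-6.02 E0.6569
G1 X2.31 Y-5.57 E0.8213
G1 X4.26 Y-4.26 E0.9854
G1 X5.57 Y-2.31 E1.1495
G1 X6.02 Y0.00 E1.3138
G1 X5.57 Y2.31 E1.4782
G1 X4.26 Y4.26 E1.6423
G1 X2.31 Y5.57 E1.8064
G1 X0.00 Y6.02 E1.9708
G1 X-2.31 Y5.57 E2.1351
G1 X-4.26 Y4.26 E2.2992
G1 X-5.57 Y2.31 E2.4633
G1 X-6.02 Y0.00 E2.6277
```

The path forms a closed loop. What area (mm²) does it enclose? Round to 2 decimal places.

Apply the shoelace formula to the sequence of (X, Y) vertices; enclosed area = 111.18 mm².

111.18 mm²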